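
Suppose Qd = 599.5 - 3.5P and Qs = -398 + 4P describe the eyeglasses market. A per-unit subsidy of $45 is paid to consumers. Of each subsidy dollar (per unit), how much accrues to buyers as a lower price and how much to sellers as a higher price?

Pre-subsidy: 599.5 - 3.5P = -398 + 4P gives P* = 133, Q* = 134.
With the rebate, buyers effectively pay Pb = Ps − 45, where Ps is the price sellers receive.
Demand in terms of Ps becomes Qd = 599.5 − 3.5(Ps − 45) = 757 - 3.5Ps. Setting this equal to supply: 757 - 3.5Ps = -398 + 4Ps, so Ps = 154.
Buyers pay Pb = 154 − 45 = 109; Q' = -398 + 4·154 = 218.
Buyers' price falls by P* − Pb = 133 − 109 = 24; sellers' price rises by Ps − P* = 154 − 133 = 21.

Buyers gain $24 per unit; sellers gain $21 per unit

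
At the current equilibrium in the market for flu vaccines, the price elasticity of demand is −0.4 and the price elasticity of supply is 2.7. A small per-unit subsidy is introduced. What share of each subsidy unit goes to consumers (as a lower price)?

For a small subsidy around the equilibrium, the benefit split depends on the relative slopes, which at a point are proportional to the elasticities.
Buyer share = εs/(εs + |εd|) = 2.7/(2.7 + 0.4) = 27/31; seller share = |εd|/(εs + |εd|) = 4/31.

Consumer share = 27/31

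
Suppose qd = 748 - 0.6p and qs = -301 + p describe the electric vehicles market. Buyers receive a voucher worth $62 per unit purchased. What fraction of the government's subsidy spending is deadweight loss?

Pre-subsidy: 748 - 0.6p = -301 + p gives p* = 655.625, q* = 354.625.
With the rebate, buyers effectively pay pb = ps − 62, where ps is the price sellers receive.
Demand in terms of ps becomes qd = 748 − 0.6(ps − 62) = 785.2 - 0.6ps. Setting this equal to supply: 785.2 - 0.6ps = -301 + ps, so ps = 678.875.
Buyers pay pb = 678.875 − 62 = 616.875; q' = -301 + 1·678.875 = 377.875.
ΔCS = ½(354.625 + 377.875)(655.625 − 616.875) = 14192.1875; ΔPS = ½(354.625 + 377.875)(678.875 − 655.625) = 8515.3125.
Government spending = 62 × 377.875 = 23428.25.
DWL = ½ × 62 × (377.875 − 354.625) = 720.75; fraction = 720.75 / 23428.25 = 93/3023.

DWL / government spending = 93/3023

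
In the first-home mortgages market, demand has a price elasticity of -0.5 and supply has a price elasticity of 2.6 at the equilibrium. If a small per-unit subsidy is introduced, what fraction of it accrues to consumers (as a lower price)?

For a small subsidy around the equilibrium, the benefit split depends on the relative slopes, which at a point are proportional to the elasticities.
Buyer share = εs/(εs + |εd|) = 2.6/(2.6 + 0.5) = 26/31; seller share = |εd|/(εs + |εd|) = 5/31.

Consumer share = 26/31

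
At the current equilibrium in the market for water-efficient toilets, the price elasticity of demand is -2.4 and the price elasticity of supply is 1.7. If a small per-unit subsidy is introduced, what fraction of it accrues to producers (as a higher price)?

For a small subsidy around the equilibrium, the benefit split depends on the relative slopes, which at a point are proportional to the elasticities.
Buyer share = εs/(εs + |εd|) = 1.7/(1.7 + 2.4) = 17/41; seller share = |εd|/(εs + |εd|) = 24/41.
So producers capture 24/41 of the subsidy.

Producer share = 24/41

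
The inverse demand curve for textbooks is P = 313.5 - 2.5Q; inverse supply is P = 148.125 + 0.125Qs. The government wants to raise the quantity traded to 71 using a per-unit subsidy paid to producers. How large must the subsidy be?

Required subsidy s = 21 per unit

At Q = 71, from the demand curve buyers pay Pb = 313.5 − 2.5·71 = 136; from the supply curve sellers need Ps = 148.125 + 0.125·71 = 157.
The subsidy must fill the gap: s = Ps − Pb = 157 − 136 = 21.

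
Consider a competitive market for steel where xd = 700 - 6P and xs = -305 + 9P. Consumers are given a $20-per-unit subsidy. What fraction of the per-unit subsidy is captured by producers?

Pre-subsidy: 700 - 6P = -305 + 9P gives P* = 67, x* = 298.
With the rebate, buyers effectively pay Pb = Ps − 20, where Ps is the price sellers receive.
Demand in terms of Ps becomes xd = 700 − 6(Ps − 20) = 820 - 6Ps. Setting this equal to supply: 820 - 6Ps = -305 + 9Ps, so Ps = 75.
Buyers pay Pb = 75 − 20 = 55; x' = -305 + 9·75 = 370.
Buyers' price falls by P* − Pb = 67 − 55 = 12; sellers' price rises by Ps − P* = 75 − 67 = 8.
So producers capture 8/20 = 0.4 of each unit of subsidy.

Producer share = 0.4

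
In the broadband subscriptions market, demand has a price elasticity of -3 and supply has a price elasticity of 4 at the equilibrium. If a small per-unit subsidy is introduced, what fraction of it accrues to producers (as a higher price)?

For a small subsidy around the equilibrium, the benefit split depends on the relative slopes, which at a point are proportional to the elasticities.
Buyer share = εs/(εs + |εd|) = 4/(4 + 3) = 4/7; seller share = |εd|/(εs + |εd|) = 3/7.
So producers capture 3/7 of the subsidy.

Producer share = 3/7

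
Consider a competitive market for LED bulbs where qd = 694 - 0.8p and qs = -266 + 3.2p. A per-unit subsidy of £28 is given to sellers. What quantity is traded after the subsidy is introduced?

Pre-subsidy: 694 - 0.8p = -266 + 3.2p gives p* = 240, q* = 502.
With the subsidy, sellers receive ps = pb + 28 for each unit, where pb is the price buyers pay.
Supply in terms of pb becomes qs = -266 + 3.2(pb + 28) = -176.4 + 3.2pb. Setting this equal to demand: 694 - 0.8pb = -176.4 + 3.2pb, so pb = 217.6.
Sellers receive ps = 217.6 + 28 = 245.6; q' = 694 − 0.8·217.6 = 519.92.

q' = 519.92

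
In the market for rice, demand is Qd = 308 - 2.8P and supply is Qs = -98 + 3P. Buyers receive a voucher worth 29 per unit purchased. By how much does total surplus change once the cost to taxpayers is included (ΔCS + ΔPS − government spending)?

Net change in total surplus = -609

Pre-subsidy: 308 - 2.8P = -98 + 3P gives P* = 70, Q* = 112.
With the rebate, buyers effectively pay Pb = Ps − 29, where Ps is the price sellers receive.
Demand in terms of Ps becomes Qd = 308 − 2.8(Ps − 29) = 389.2 - 2.8Ps. Setting this equal to supply: 389.2 - 2.8Ps = -98 + 3Ps, so Ps = 84.
Buyers pay Pb = 84 − 29 = 55; Q' = -98 + 3·84 = 154.
ΔCS = ½(112 + 154)(70 − 55) = 1995; ΔPS = ½(112 + 154)(84 − 70) = 1862.
Government spending = 29 × 154 = 4466.
Net change = 1995 + 1862 − 4466 = -609. The loss equals the DWL triangle ½·29·42.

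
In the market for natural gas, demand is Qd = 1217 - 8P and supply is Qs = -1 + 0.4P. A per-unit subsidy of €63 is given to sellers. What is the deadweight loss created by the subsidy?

Deadweight loss = €756

Pre-subsidy: 1217 - 8P = -1 + 0.4P gives P* = 145, Q* = 57.
With the subsidy, sellers receive Ps = Pb + 63 for each unit, where Pb is the price buyers pay.
Supply in terms of Pb becomes Qs = -1 + 0.4(Pb + 63) = 24.2 + 0.4Pb. Setting this equal to demand: 1217 - 8Pb = 24.2 + 0.4Pb, so Pb = 142.
Sellers receive Ps = 142 + 63 = 205; Q' = 1217 − 8·142 = 81.
The subsidy expands output by 81 − 57 = 24 past the efficient level; on those units the gap between marginal cost and willingness to pay runs from 0 up to 63.
DWL = ½ × 63 × 24 = 756.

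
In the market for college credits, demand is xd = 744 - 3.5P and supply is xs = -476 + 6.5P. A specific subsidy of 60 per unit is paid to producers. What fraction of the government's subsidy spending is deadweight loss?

DWL / government spending = 273/1814

Pre-subsidy: 744 - 3.5P = -476 + 6.5P gives P* = 122, x* = 317.
With the subsidy, sellers receive Ps = Pb + 60 for each unit, where Pb is the price buyers pay.
Supply in terms of Pb becomes xs = -476 + 6.5(Pb + 60) = -86 + 6.5Pb. Setting this equal to demand: 744 - 3.5Pb = -86 + 6.5Pb, so Pb = 83.
Sellers receive Ps = 83 + 60 = 143; x' = 744 − 3.5·83 = 453.5.
ΔCS = ½(317 + 453.5)(122 − 83) = 15024.75; ΔPS = ½(317 + 453.5)(143 − 122) = 8090.25.
Government spending = 60 × 453.5 = 27210.
DWL = ½ × 60 × (453.5 − 317) = 4095; fraction = 4095 / 27210 = 273/1814.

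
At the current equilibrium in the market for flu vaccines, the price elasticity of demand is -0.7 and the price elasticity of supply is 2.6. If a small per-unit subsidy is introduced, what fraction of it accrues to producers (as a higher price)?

Producer share = 7/33

For a small subsidy around the equilibrium, the benefit split depends on the relative slopes, which at a point are proportional to the elasticities.
Buyer share = εs/(εs + |εd|) = 2.6/(2.6 + 0.7) = 26/33; seller share = |εd|/(εs + |εd|) = 7/33.
So producers capture 7/33 of the subsidy.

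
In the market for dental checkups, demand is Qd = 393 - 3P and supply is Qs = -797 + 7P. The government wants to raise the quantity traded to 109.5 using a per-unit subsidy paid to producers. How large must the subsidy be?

Required subsidy s = 35 per unit

At Q = 109.5, invert demand for the buyer price: Pb = (393 − 109.5)/3 = 94.5; invert supply for the seller price: Ps = (109.5 − (-797))/7 = 129.5.
The subsidy must fill the gap: s = Ps − Pb = 129.5 − 94.5 = 35.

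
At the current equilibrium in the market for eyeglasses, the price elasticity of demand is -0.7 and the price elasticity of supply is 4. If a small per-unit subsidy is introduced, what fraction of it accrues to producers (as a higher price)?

Producer share = 7/47

For a small subsidy around the equilibrium, the benefit split depends on the relative slopes, which at a point are proportional to the elasticities.
Buyer share = εs/(εs + |εd|) = 4/(4 + 0.7) = 40/47; seller share = |εd|/(εs + |εd|) = 7/47.
So producers capture 7/47 of the subsidy.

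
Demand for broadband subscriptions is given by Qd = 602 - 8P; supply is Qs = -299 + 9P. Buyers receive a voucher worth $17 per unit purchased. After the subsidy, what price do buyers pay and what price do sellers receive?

Pre-subsidy: 602 - 8P = -299 + 9P gives P* = 53, Q* = 178.
With the rebate, buyers effectively pay Pb = Ps − 17, where Ps is the price sellers receive.
Demand in terms of Ps becomes Qd = 602 − 8(Ps − 17) = 738 - 8Ps. Setting this equal to supply: 738 - 8Ps = -299 + 9Ps, so Ps = 61.
Buyers pay Pb = 61 − 17 = 44; Q' = -299 + 9·61 = 250.

Buyers pay $44; sellers receive $61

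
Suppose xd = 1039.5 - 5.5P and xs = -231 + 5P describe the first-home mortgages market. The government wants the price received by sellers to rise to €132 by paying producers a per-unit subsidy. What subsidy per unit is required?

At a seller price of 132, quantity supplied is -231 + 5·132 = 429.
Buyers absorb 429 only when they pay Pb with 1039.5 − 5.5·Pb = 429, i.e. Pb = 111.
s = Ps − Pb = 132 − 111 = 21.

Required subsidy s = €21 per unit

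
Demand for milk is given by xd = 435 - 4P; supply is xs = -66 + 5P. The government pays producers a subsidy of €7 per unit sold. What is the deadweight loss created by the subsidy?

Deadweight loss = 490/9

Pre-subsidy: 435 - 4P = -66 + 5P gives P* = 167/3, x* = 637/3.
With the subsidy, sellers receive Ps = Pb + 7 for each unit, where Pb is the price buyers pay.
Supply in terms of Pb becomes xs = -66 + 5(Pb + 7) = -31 + 5Pb. Setting this equal to demand: 435 - 4Pb = -31 + 5Pb, so Pb = 466/9.
Sellers receive Ps = 466/9 + 7 = 529/9; x' = 435 − 4·(466/9) = 2051/9.
The subsidy expands output by 2051/9 − 637/3 = 140/9 past the efficient level; on those units the gap between marginal cost and willingness to pay runs from 0 up to 7.
DWL = ½ × 7 × 140/9 = 490/9.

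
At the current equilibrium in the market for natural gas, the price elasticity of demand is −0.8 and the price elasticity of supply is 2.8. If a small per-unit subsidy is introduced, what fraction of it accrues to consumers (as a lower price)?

For a small subsidy around the equilibrium, the benefit split depends on the relative slopes, which at a point are proportional to the elasticities.
Buyer share = εs/(εs + |εd|) = 2.8/(2.8 + 0.8) = 7/9; seller share = |εd|/(εs + |εd|) = 2/9.

Consumer share = 7/9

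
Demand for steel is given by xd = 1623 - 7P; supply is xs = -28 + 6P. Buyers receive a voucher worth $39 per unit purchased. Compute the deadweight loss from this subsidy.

Deadweight loss = $2457

Pre-subsidy: 1623 - 7P = -28 + 6P gives P* = 127, x* = 734.
With the rebate, buyers effectively pay Pb = Ps − 39, where Ps is the price sellers receive.
Demand in terms of Ps becomes xd = 1623 − 7(Ps − 39) = 1896 - 7Ps. Setting this equal to supply: 1896 - 7Ps = -28 + 6Ps, so Ps = 148.
Buyers pay Pb = 148 − 39 = 109; x' = -28 + 6·148 = 860.
The subsidy expands output by 860 − 734 = 126 past the efficient level; on those units the gap between marginal cost and willingness to pay runs from 0 up to 39.
DWL = ½ × 39 × 126 = 2457.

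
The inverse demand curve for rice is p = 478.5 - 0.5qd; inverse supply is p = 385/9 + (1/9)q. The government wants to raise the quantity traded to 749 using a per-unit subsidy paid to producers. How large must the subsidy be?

At q = 749, from the demand curve buyers pay pb = 478.5 − 0.5·749 = 104; from the supply curve sellers need ps = 385/9 + (1/9)·749 = 126.
The subsidy must fill the gap: s = ps − pb = 126 − 104 = 22.

Required subsidy s = 22 per unit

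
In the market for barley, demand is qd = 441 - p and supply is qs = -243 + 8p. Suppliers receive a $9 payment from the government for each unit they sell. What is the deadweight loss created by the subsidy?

Pre-subsidy: 441 - p = -243 + 8p gives p* = 76, q* = 365.
With the subsidy, sellers receive ps = pb + 9 for each unit, where pb is the price buyers pay.
Supply in terms of pb becomes qs = -243 + 8(pb + 9) = -171 + 8pb. Setting this equal to demand: 441 - pb = -171 + 8pb, so pb = 68.
Sellers receive ps = 68 + 9 = 77; q' = 441 − 1·68 = 373.
The subsidy expands output by 373 − 365 = 8 past the efficient level; on those units the gap between marginal cost and willingness to pay runs from 0 up to 9.
DWL = ½ × 9 × 8 = 36.

Deadweight loss = $36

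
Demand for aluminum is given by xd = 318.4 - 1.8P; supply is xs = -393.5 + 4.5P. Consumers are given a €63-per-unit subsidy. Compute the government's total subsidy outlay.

Pre-subsidy: 318.4 - 1.8P = -393.5 + 4.5P gives P* = 113, x* = 115.
With the rebate, buyers effectively pay Pb = Ps − 63, where Ps is the price sellers receive.
Demand in terms of Ps becomes xd = 318.4 − 1.8(Ps − 63) = 431.8 - 1.8Ps. Setting this equal to supply: 431.8 - 1.8Ps = -393.5 + 4.5Ps, so Ps = 131.
Buyers pay Pb = 131 − 63 = 68; x' = -393.5 + 4.5·131 = 196.
Government outlay = subsidy × quantity = 63 × 196 = 12348.

Government cost = €12348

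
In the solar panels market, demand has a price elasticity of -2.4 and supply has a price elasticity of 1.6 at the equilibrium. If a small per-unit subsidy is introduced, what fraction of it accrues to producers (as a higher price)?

Producer share = 0.6

For a small subsidy around the equilibrium, the benefit split depends on the relative slopes, which at a point are proportional to the elasticities.
Buyer share = εs/(εs + |εd|) = 1.6/(1.6 + 2.4) = 0.4; seller share = |εd|/(εs + |εd|) = 0.6.
So producers capture 0.6 of the subsidy.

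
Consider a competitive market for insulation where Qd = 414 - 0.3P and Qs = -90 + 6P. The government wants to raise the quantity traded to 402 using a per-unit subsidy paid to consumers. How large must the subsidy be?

At Q = 402, invert demand for the buyer price: Pb = (414 − 402)/0.3 = 40; invert supply for the seller price: Ps = (402 − (-90))/6 = 82.
The subsidy must fill the gap: s = Ps − Pb = 82 − 40 = 42.

Required subsidy s = 42 per unit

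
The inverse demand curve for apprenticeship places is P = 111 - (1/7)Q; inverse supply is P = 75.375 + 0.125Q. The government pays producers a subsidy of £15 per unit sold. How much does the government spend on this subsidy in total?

Pre-subsidy: 111 - (1/7)Q = 75.375 + 0.125Q gives Q* = 133 and P* = 92.
With the subsidy, sellers receive Ps = Pb + 15 for each unit, where Pb is the price buyers pay.
On the curves, Pb = 111 - (1/7)Q and Ps = 75.375 + 0.125Q; the wedge Ps − Pb = 15 gives 75.375 + 0.125Q − (111 - (1/7)Q) = 15, so Q' = 189.
Then Pb = 111 − (1/7)·189 = 84 and Ps = 75.375 + 0.125·189 = 99.
Government outlay = subsidy × quantity = 15 × 189 = 2835.

Government cost = £2835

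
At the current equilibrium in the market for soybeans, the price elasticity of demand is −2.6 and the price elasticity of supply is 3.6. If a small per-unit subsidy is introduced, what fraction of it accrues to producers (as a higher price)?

For a small subsidy around the equilibrium, the benefit split depends on the relative slopes, which at a point are proportional to the elasticities.
Buyer share = εs/(εs + |εd|) = 3.6/(3.6 + 2.6) = 18/31; seller share = |εd|/(εs + |εd|) = 13/31.
So producers capture 13/31 of the subsidy.

Producer share = 13/31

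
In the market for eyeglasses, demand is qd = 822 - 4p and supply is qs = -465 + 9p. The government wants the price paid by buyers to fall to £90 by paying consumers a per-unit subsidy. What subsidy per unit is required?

At a buyer price of 90, quantity demanded is 822 − 4·90 = 462.
Sellers supply 462 only when they receive ps with -465 + 9·ps = 462, i.e. ps = 103.
s = ps − pb = 103 − 90 = 13.

Required subsidy s = £13 per unit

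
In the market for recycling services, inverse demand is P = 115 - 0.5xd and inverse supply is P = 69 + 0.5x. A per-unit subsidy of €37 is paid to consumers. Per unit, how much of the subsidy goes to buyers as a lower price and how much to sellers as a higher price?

Pre-subsidy: 115 - 0.5x = 69 + 0.5x gives x* = 46 and P* = 92.
With the rebate, buyers effectively pay Pb = Ps − 37, where Ps is the price sellers receive.
On the curves, Pb = 115 - 0.5x and Ps = 69 + 0.5x; the wedge Ps − Pb = 37 gives 69 + 0.5x − (115 - 0.5x) = 37, so x' = 83.
Then Pb = 115 − 0.5·83 = 73.5 and Ps = 69 + 0.5·83 = 110.5.
Buyers' price falls by P* − Pb = 92 − 73.5 = 18.5; sellers' price rises by Ps − P* = 110.5 − 92 = 18.5.

Buyers gain €18.5 per unit; sellers gain €18.5 per unit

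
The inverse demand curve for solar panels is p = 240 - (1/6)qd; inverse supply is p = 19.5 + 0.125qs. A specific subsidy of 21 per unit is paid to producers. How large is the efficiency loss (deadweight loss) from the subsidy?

Deadweight loss = 756

Pre-subsidy: 240 - (1/6)q = 19.5 + 0.125q gives q* = 756 and p* = 114.
With the subsidy, sellers receive ps = pb + 21 for each unit, where pb is the price buyers pay.
On the curves, pb = 240 - (1/6)q and ps = 19.5 + 0.125q; the wedge ps − pb = 21 gives 19.5 + 0.125q − (240 - (1/6)q) = 21, so q' = 828.
Then pb = 240 − (1/6)·828 = 102 and ps = 19.5 + 0.125·828 = 123.
The subsidy expands output by 828 − 756 = 72 past the efficient level; on those units the gap between marginal cost and willingness to pay runs from 0 up to 21.
DWL = ½ × 21 × 72 = 756.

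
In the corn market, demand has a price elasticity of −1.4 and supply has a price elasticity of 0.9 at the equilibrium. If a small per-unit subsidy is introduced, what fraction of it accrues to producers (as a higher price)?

For a small subsidy around the equilibrium, the benefit split depends on the relative slopes, which at a point are proportional to the elasticities.
Buyer share = εs/(εs + |εd|) = 0.9/(0.9 + 1.4) = 9/23; seller share = |εd|/(εs + |εd|) = 14/23.
So producers capture 14/23 of the subsidy.

Producer share = 14/23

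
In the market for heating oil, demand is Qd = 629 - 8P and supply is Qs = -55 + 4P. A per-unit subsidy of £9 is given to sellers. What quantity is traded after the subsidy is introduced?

Q' = 197

Pre-subsidy: 629 - 8P = -55 + 4P gives P* = 57, Q* = 173.
With the subsidy, sellers receive Ps = Pb + 9 for each unit, where Pb is the price buyers pay.
Supply in terms of Pb becomes Qs = -55 + 4(Pb + 9) = -19 + 4Pb. Setting this equal to demand: 629 - 8Pb = -19 + 4Pb, so Pb = 54.
Sellers receive Ps = 54 + 9 = 63; Q' = 629 − 8·54 = 197.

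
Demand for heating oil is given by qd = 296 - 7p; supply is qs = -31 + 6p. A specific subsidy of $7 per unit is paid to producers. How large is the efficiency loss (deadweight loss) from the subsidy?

Pre-subsidy: 296 - 7p = -31 + 6p gives p* = 327/13, q* = 1559/13.
With the subsidy, sellers receive ps = pb + 7 for each unit, where pb is the price buyers pay.
Supply in terms of pb becomes qs = -31 + 6(pb + 7) = 11 + 6pb. Setting this equal to demand: 296 - 7pb = 11 + 6pb, so pb = 285/13.
Sellers receive ps = 285/13 + 7 = 376/13; q' = 296 − 7·(285/13) = 1853/13.
The subsidy expands output by 1853/13 − 1559/13 = 294/13 past the efficient level; on those units the gap between marginal cost and willingness to pay runs from 0 up to 7.
DWL = ½ × 7 × 294/13 = 1029/13.

Deadweight loss = 1029/13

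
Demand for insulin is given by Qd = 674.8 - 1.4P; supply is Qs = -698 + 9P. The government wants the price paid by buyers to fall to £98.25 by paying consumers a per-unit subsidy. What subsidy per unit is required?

Required subsidy s = £39 per unit

At a buyer price of 98.25, quantity demanded is 674.8 − 1.4·98.25 = 537.25.
Sellers supply 537.25 only when they receive Ps with -698 + 9·Ps = 537.25, i.e. Ps = 137.25.
s = Ps − Pb = 137.25 − 98.25 = 39.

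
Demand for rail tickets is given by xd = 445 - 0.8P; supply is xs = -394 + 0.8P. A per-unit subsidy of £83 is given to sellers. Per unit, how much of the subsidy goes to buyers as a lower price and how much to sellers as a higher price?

Buyers gain £41.5 per unit; sellers gain £41.5 per unit

Pre-subsidy: 445 - 0.8P = -394 + 0.8P gives P* = 524.375, x* = 25.5.
With the subsidy, sellers receive Ps = Pb + 83 for each unit, where Pb is the price buyers pay.
Supply in terms of Pb becomes xs = -394 + 0.8(Pb + 83) = -327.6 + 0.8Pb. Setting this equal to demand: 445 - 0.8Pb = -327.6 + 0.8Pb, so Pb = 482.875.
Sellers receive Ps = 482.875 + 83 = 565.875; x' = 445 − 0.8·482.875 = 58.7.
Buyers' price falls by P* − Pb = 524.375 − 482.875 = 41.5; sellers' price rises by Ps − P* = 565.875 − 524.375 = 41.5.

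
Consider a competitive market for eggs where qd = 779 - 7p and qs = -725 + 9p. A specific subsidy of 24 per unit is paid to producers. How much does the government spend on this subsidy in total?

Government cost = 5172

Pre-subsidy: 779 - 7p = -725 + 9p gives p* = 94, q* = 121.
With the subsidy, sellers receive ps = pb + 24 for each unit, where pb is the price buyers pay.
Supply in terms of pb becomes qs = -725 + 9(pb + 24) = -509 + 9pb. Setting this equal to demand: 779 - 7pb = -509 + 9pb, so pb = 80.5.
Sellers receive ps = 80.5 + 24 = 104.5; q' = 779 − 7·80.5 = 215.5.
Government outlay = subsidy × quantity = 24 × 215.5 = 5172.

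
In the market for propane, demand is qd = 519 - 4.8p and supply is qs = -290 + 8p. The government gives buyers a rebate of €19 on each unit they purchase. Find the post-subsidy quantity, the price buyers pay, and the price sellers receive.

q' = 272.625; buyers pay €51.328125; sellers receive €70.328125

Pre-subsidy: 519 - 4.8p = -290 + 8p gives p* = 63.203125, q* = 215.625.
With the rebate, buyers effectively pay pb = ps − 19, where ps is the price sellers receive.
Demand in terms of ps becomes qd = 519 − 4.8(ps − 19) = 610.2 - 4.8ps. Setting this equal to supply: 610.2 - 4.8ps = -290 + 8ps, so ps = 70.328125.
Buyers pay pb = 70.328125 − 19 = 51.328125; q' = -290 + 8·70.328125 = 272.625.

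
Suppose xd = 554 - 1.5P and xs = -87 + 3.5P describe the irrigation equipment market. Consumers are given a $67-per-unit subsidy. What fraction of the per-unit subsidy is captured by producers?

Producer share = 0.3

Pre-subsidy: 554 - 1.5P = -87 + 3.5P gives P* = 128.2, x* = 361.7.
With the rebate, buyers effectively pay Pb = Ps − 67, where Ps is the price sellers receive.
Demand in terms of Ps becomes xd = 554 − 1.5(Ps − 67) = 654.5 - 1.5Ps. Setting this equal to supply: 654.5 - 1.5Ps = -87 + 3.5Ps, so Ps = 148.3.
Buyers pay Pb = 148.3 − 67 = 81.3; x' = -87 + 3.5·148.3 = 432.05.
Buyers' price falls by P* − Pb = 128.2 − 81.3 = 46.9; sellers' price rises by Ps − P* = 148.3 − 128.2 = 20.1.
So producers capture 20.1/67 = 0.3 of each unit of subsidy.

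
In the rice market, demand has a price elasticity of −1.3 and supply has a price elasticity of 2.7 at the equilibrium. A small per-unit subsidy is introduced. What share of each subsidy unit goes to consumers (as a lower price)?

For a small subsidy around the equilibrium, the benefit split depends on the relative slopes, which at a point are proportional to the elasticities.
Buyer share = εs/(εs + |εd|) = 2.7/(2.7 + 1.3) = 0.675; seller share = |εd|/(εs + |εd|) = 0.325.

Consumer share = 0.675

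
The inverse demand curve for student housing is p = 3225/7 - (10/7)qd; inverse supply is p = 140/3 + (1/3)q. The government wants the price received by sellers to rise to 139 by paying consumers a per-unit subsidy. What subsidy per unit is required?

At a seller price of 139, quantity supplied is -140 + 3·139 = 277.
Buyers absorb 277 only when they pay pb = 3225/7 − (10/7)·277 = 65.
s = ps − pb = 139 − 65 = 74.

Required subsidy s = 74 per unit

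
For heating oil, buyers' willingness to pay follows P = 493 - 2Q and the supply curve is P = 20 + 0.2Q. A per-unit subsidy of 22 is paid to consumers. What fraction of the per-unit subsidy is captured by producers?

Pre-subsidy: 493 - 2Q = 20 + 0.2Q gives Q* = 215 and P* = 63.
With the rebate, buyers effectively pay Pb = Ps − 22, where Ps is the price sellers receive.
On the curves, Pb = 493 - 2Q and Ps = 20 + 0.2Q; the wedge Ps − Pb = 22 gives 20 + 0.2Q − (493 - 2Q) = 22, so Q' = 225.
Then Pb = 493 − 2·225 = 43 and Ps = 20 + 0.2·225 = 65.
Buyers' price falls by P* − Pb = 63 − 43 = 20; sellers' price rises by Ps − P* = 65 − 63 = 2.
So producers capture 2/22 = 1/11 of each unit of subsidy.

Producer share = 1/11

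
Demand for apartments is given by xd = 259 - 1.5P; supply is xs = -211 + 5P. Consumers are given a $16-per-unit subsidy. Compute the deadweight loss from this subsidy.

Pre-subsidy: 259 - 1.5P = -211 + 5P gives P* = 940/13, x* = 1957/13.
With the rebate, buyers effectively pay Pb = Ps − 16, where Ps is the price sellers receive.
Demand in terms of Ps becomes xd = 259 − 1.5(Ps − 16) = 283 - 1.5Ps. Setting this equal to supply: 283 - 1.5Ps = -211 + 5Ps, so Ps = 76.
Buyers pay Pb = 76 − 16 = 60; x' = -211 + 5·76 = 169.
The subsidy expands output by 169 − 1957/13 = 240/13 past the efficient level; on those units the gap between marginal cost and willingness to pay runs from 0 up to 16.
DWL = ½ × 16 × 240/13 = 1920/13.

Deadweight loss = 1920/13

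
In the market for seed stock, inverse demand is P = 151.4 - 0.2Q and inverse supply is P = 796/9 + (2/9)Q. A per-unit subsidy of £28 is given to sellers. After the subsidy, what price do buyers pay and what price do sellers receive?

Buyers pay 2058/19; sellers receive 2590/19

Pre-subsidy: 151.4 - 0.2Q = 796/9 + (2/9)Q gives Q* = 2833/19 and P* = 2310/19.
With the subsidy, sellers receive Ps = Pb + 28 for each unit, where Pb is the price buyers pay.
On the curves, Pb = 151.4 - 0.2Q and Ps = 796/9 + (2/9)Q; the wedge Ps − Pb = 28 gives 796/9 + (2/9)Q − (151.4 - 0.2Q) = 28, so Q' = 4093/19.
Then Pb = 151.4 − 0.2·(4093/19) = 2058/19 and Ps = 796/9 + (2/9)·(4093/19) = 2590/19.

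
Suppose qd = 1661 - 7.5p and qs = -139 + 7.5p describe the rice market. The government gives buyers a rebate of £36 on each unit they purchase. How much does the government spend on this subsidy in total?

Pre-subsidy: 1661 - 7.5p = -139 + 7.5p gives p* = 120, q* = 761.
With the rebate, buyers effectively pay pb = ps − 36, where ps is the price sellers receive.
Demand in terms of ps becomes qd = 1661 − 7.5(ps − 36) = 1931 - 7.5ps. Setting this equal to supply: 1931 - 7.5ps = -139 + 7.5ps, so ps = 138.
Buyers pay pb = 138 − 36 = 102; q' = -139 + 7.5·138 = 896.
Government outlay = subsidy × quantity = 36 × 896 = 32256.

Government cost = £32256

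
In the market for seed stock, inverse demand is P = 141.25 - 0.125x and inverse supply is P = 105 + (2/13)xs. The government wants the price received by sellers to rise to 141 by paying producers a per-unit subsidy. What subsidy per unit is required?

At a seller price of 141, quantity supplied is -682.5 + 6.5·141 = 234.
Buyers absorb 234 only when they pay Pb = 141.25 − 0.125·234 = 112.
s = Ps − Pb = 141 − 112 = 29.

Required subsidy s = 29 per unit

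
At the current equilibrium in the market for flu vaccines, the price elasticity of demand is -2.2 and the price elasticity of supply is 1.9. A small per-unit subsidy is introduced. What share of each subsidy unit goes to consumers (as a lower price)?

Consumer share = 19/41

For a small subsidy around the equilibrium, the benefit split depends on the relative slopes, which at a point are proportional to the elasticities.
Buyer share = εs/(εs + |εd|) = 1.9/(1.9 + 2.2) = 19/41; seller share = |εd|/(εs + |εd|) = 22/41.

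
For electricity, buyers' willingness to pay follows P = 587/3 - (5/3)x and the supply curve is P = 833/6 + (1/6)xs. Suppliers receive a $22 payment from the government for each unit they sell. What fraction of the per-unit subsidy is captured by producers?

Pre-subsidy: 587/3 - (5/3)x = 833/6 + (1/6)x gives x* = 31 and P* = 144.
With the subsidy, sellers receive Ps = Pb + 22 for each unit, where Pb is the price buyers pay.
On the curves, Pb = 587/3 - (5/3)x and Ps = 833/6 + (1/6)x; the wedge Ps − Pb = 22 gives 833/6 + (1/6)x − (587/3 - (5/3)x) = 22, so x' = 43.
Then Pb = 587/3 − (5/3)·43 = 124 and Ps = 833/6 + (1/6)·43 = 146.
Buyers' price falls by P* − Pb = 144 − 124 = 20; sellers' price rises by Ps − P* = 146 − 144 = 2.
So producers capture 2/22 = 1/11 of each unit of subsidy.

Producer share = 1/11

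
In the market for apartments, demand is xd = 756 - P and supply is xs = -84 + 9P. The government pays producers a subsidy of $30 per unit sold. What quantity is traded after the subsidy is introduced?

x' = 699

Pre-subsidy: 756 - P = -84 + 9P gives P* = 84, x* = 672.
With the subsidy, sellers receive Ps = Pb + 30 for each unit, where Pb is the price buyers pay.
Supply in terms of Pb becomes xs = -84 + 9(Pb + 30) = 186 + 9Pb. Setting this equal to demand: 756 - Pb = 186 + 9Pb, so Pb = 57.
Sellers receive Ps = 57 + 30 = 87; x' = 756 − 1·57 = 699.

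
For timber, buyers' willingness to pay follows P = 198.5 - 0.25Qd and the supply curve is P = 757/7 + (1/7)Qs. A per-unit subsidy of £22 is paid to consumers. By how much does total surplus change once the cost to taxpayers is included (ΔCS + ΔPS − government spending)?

Net change in total surplus = -£616

Pre-subsidy: 198.5 - 0.25Q = 757/7 + (1/7)Q gives Q* = 230 and P* = 141.
With the rebate, buyers effectively pay Pb = Ps − 22, where Ps is the price sellers receive.
On the curves, Pb = 198.5 - 0.25Q and Ps = 757/7 + (1/7)Q; the wedge Ps − Pb = 22 gives 757/7 + (1/7)Q − (198.5 - 0.25Q) = 22, so Q' = 286.
Then Pb = 198.5 − 0.25·286 = 127 and Ps = 757/7 + (1/7)·286 = 149.
ΔCS = ½(230 + 286)(141 − 127) = 3612; ΔPS = ½(230 + 286)(149 − 141) = 2064.
Government spending = 22 × 286 = 6292.
Net change = 3612 + 2064 − 6292 = -616. The loss equals the DWL triangle ½·22·56.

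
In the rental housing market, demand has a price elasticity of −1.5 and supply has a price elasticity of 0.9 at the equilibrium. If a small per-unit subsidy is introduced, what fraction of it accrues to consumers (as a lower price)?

Consumer share = 0.375

For a small subsidy around the equilibrium, the benefit split depends on the relative slopes, which at a point are proportional to the elasticities.
Buyer share = εs/(εs + |εd|) = 0.9/(0.9 + 1.5) = 0.375; seller share = |εd|/(εs + |εd|) = 0.625.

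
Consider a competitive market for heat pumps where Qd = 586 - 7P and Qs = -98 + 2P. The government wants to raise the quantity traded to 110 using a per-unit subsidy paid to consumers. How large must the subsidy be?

At Q = 110, invert demand for the buyer price: Pb = (586 − 110)/7 = 68; invert supply for the seller price: Ps = (110 − (-98))/2 = 104.
The subsidy must fill the gap: s = Ps − Pb = 104 − 68 = 36.

Required subsidy s = 36 per unit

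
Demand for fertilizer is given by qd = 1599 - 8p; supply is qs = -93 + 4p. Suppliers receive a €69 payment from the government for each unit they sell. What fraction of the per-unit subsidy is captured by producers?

Pre-subsidy: 1599 - 8p = -93 + 4p gives p* = 141, q* = 471.
With the subsidy, sellers receive ps = pb + 69 for each unit, where pb is the price buyers pay.
Supply in terms of pb becomes qs = -93 + 4(pb + 69) = 183 + 4pb. Setting this equal to demand: 1599 - 8pb = 183 + 4pb, so pb = 118.
Sellers receive ps = 118 + 69 = 187; q' = 1599 − 8·118 = 655.
Buyers' price falls by p* − pb = 141 − 118 = 23; sellers' price rises by ps − p* = 187 − 141 = 46.
So producers capture 46/69 = 2/3 of each unit of subsidy.

Producer share = 2/3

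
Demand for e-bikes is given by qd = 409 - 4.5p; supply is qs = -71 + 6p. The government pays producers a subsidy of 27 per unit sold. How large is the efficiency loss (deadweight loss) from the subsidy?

Deadweight loss = 6561/7

Pre-subsidy: 409 - 4.5p = -71 + 6p gives p* = 320/7, q* = 1423/7.
With the subsidy, sellers receive ps = pb + 27 for each unit, where pb is the price buyers pay.
Supply in terms of pb becomes qs = -71 + 6(pb + 27) = 91 + 6pb. Setting this equal to demand: 409 - 4.5pb = 91 + 6pb, so pb = 212/7.
Sellers receive ps = 212/7 + 27 = 401/7; q' = 409 − 4.5·(212/7) = 1909/7.
The subsidy expands output by 1909/7 − 1423/7 = 486/7 past the efficient level; on those units the gap between marginal cost and willingness to pay runs from 0 up to 27.
DWL = ½ × 27 × 486/7 = 6561/7.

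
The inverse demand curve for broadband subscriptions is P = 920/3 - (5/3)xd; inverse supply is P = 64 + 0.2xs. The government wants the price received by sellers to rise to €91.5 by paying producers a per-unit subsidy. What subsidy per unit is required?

At a seller price of 91.5, quantity supplied is -320 + 5·91.5 = 137.5.
Buyers absorb 137.5 only when they pay Pb = 920/3 − (5/3)·137.5 = 77.5.
s = Ps − Pb = 91.5 − 77.5 = 14.

Required subsidy s = €14 per unit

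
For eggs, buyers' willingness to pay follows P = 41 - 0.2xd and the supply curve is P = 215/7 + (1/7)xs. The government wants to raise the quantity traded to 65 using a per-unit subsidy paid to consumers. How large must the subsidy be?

Required subsidy s = 12 per unit

At x = 65, from the demand curve buyers pay Pb = 41 − 0.2·65 = 28; from the supply curve sellers need Ps = 215/7 + (1/7)·65 = 40.
The subsidy must fill the gap: s = Ps − Pb = 40 − 28 = 12.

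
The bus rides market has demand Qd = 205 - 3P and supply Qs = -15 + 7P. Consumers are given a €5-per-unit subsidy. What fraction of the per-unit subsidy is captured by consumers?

Consumer share = 0.7

Pre-subsidy: 205 - 3P = -15 + 7P gives P* = 22, Q* = 139.
With the rebate, buyers effectively pay Pb = Ps − 5, where Ps is the price sellers receive.
Demand in terms of Ps becomes Qd = 205 − 3(Ps − 5) = 220 - 3Ps. Setting this equal to supply: 220 - 3Ps = -15 + 7Ps, so Ps = 23.5.
Buyers pay Pb = 23.5 − 5 = 18.5; Q' = -15 + 7·23.5 = 149.5.
Buyers' price falls by P* − Pb = 22 − 18.5 = 3.5; sellers' price rises by Ps − P* = 23.5 − 22 = 1.5.
So consumers capture 3.5/5 = 0.7 of each unit of subsidy.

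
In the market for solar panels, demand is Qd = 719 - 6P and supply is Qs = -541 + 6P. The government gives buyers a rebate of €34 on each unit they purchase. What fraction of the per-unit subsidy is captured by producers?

Pre-subsidy: 719 - 6P = -541 + 6P gives P* = 105, Q* = 89.
With the rebate, buyers effectively pay Pb = Ps − 34, where Ps is the price sellers receive.
Demand in terms of Ps becomes Qd = 719 − 6(Ps − 34) = 923 - 6Ps. Setting this equal to supply: 923 - 6Ps = -541 + 6Ps, so Ps = 122.
Buyers pay Pb = 122 − 34 = 88; Q' = -541 + 6·122 = 191.
Buyers' price falls by P* − Pb = 105 − 88 = 17; sellers' price rises by Ps − P* = 122 − 105 = 17.
So producers capture 17/34 = 0.5 of each unit of subsidy.

Producer share = 0.5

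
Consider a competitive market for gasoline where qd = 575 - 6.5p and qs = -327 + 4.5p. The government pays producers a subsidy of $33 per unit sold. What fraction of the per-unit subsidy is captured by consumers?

Pre-subsidy: 575 - 6.5p = -327 + 4.5p gives p* = 82, q* = 42.
With the subsidy, sellers receive ps = pb + 33 for each unit, where pb is the price buyers pay.
Supply in terms of pb becomes qs = -327 + 4.5(pb + 33) = -178.5 + 4.5pb. Setting this equal to demand: 575 - 6.5pb = -178.5 + 4.5pb, so pb = 68.5.
Sellers receive ps = 68.5 + 33 = 101.5; q' = 575 − 6.5·68.5 = 129.75.
Buyers' price falls by p* − pb = 82 − 68.5 = 13.5; sellers' price rises by ps − p* = 101.5 − 82 = 19.5.
So consumers capture 13.5/33 = 9/22 of each unit of subsidy.

Consumer share = 9/22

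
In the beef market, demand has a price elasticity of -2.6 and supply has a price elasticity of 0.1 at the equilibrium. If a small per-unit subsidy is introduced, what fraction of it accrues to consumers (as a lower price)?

Consumer share = 1/27

For a small subsidy around the equilibrium, the benefit split depends on the relative slopes, which at a point are proportional to the elasticities.
Buyer share = εs/(εs + |εd|) = 0.1/(0.1 + 2.6) = 1/27; seller share = |εd|/(εs + |εd|) = 26/27.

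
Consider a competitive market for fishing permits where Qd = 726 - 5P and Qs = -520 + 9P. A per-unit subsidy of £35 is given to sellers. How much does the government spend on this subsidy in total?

Government cost = £13772.5

Pre-subsidy: 726 - 5P = -520 + 9P gives P* = 89, Q* = 281.
With the subsidy, sellers receive Ps = Pb + 35 for each unit, where Pb is the price buyers pay.
Supply in terms of Pb becomes Qs = -520 + 9(Pb + 35) = -205 + 9Pb. Setting this equal to demand: 726 - 5Pb = -205 + 9Pb, so Pb = 66.5.
Sellers receive Ps = 66.5 + 35 = 101.5; Q' = 726 − 5·66.5 = 393.5.
Government outlay = subsidy × quantity = 35 × 393.5 = 13772.5.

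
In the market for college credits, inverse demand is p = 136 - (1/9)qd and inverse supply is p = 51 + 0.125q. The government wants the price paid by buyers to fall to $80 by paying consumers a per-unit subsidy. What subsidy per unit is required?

Required subsidy s = $34 per unit

At a buyer price of 80, quantity demanded is 1224 − 9·80 = 504.
Sellers supply 504 only when they receive ps = 51 + 0.125·504 = 114.
s = ps − pb = 114 − 80 = 34.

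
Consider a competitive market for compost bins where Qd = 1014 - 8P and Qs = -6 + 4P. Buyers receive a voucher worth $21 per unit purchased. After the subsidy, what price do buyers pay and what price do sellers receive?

Pre-subsidy: 1014 - 8P = -6 + 4P gives P* = 85, Q* = 334.
With the rebate, buyers effectively pay Pb = Ps − 21, where Ps is the price sellers receive.
Demand in terms of Ps becomes Qd = 1014 − 8(Ps − 21) = 1182 - 8Ps. Setting this equal to supply: 1182 - 8Ps = -6 + 4Ps, so Ps = 99.
Buyers pay Pb = 99 − 21 = 78; Q' = -6 + 4·99 = 390.

Buyers pay $78; sellers receive $99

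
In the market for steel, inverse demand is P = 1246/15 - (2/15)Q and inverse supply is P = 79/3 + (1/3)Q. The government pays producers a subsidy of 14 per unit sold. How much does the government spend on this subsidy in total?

Pre-subsidy: 1246/15 - (2/15)Q = 79/3 + (1/3)Q gives Q* = 851/7 and P* = 468/7.
With the subsidy, sellers receive Ps = Pb + 14 for each unit, where Pb is the price buyers pay.
On the curves, Pb = 1246/15 - (2/15)Q and Ps = 79/3 + (1/3)Q; the wedge Ps − Pb = 14 gives 79/3 + (1/3)Q − (1246/15 - (2/15)Q) = 14, so Q' = 1061/7.
Then Pb = 1246/15 − (2/15)·(1061/7) = 440/7 and Ps = 79/3 + (1/3)·(1061/7) = 538/7.
Government outlay = subsidy × quantity = 14 × 1061/7 = 2122.

Government cost = 2122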